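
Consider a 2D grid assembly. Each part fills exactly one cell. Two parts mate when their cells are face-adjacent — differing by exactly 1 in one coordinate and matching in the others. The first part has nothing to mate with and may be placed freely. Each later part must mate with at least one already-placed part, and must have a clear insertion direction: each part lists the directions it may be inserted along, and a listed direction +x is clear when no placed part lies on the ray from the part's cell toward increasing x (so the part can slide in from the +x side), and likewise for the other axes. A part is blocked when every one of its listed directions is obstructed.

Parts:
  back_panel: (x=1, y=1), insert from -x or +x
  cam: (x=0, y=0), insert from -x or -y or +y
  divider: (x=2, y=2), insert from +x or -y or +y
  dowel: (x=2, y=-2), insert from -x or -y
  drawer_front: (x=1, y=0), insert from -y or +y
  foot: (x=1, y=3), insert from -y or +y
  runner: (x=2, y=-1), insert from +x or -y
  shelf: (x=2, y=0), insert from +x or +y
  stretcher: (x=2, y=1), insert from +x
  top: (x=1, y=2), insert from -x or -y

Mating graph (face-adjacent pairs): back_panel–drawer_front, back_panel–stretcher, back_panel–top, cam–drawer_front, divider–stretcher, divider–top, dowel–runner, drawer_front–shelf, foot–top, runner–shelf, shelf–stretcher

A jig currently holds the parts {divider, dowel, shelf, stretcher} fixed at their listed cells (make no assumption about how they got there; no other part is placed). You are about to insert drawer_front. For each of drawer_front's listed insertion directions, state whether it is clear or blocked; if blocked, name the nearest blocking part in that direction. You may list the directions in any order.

-y: ray from drawer_front(1, 0) has no placed part ⇒ clear
+y: ray from drawer_front(1, 0) has no placed part ⇒ clear

+y: clear; -y: clear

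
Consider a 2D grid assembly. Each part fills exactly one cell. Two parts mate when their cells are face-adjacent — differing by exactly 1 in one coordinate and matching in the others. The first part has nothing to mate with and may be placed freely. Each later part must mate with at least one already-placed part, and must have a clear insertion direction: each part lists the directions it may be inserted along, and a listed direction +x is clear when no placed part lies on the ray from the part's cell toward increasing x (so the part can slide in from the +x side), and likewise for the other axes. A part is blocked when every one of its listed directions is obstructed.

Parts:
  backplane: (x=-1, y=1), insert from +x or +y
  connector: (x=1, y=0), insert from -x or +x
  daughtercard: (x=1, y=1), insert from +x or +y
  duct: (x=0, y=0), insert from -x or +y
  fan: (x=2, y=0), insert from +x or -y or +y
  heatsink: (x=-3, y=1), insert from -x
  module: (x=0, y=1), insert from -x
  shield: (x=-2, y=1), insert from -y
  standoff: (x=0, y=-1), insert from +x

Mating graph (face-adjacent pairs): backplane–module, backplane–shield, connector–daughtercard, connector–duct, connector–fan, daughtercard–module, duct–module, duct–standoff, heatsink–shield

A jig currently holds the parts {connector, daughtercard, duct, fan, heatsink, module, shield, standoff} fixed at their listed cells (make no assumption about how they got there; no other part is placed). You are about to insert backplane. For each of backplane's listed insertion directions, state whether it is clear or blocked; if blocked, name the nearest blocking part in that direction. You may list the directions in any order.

+x: nearest on ray is module@(0, 1) ⇒ blocked
+y: ray from backplane(-1, 1) has no placed part ⇒ clear

+x: blocked by module; +y: clear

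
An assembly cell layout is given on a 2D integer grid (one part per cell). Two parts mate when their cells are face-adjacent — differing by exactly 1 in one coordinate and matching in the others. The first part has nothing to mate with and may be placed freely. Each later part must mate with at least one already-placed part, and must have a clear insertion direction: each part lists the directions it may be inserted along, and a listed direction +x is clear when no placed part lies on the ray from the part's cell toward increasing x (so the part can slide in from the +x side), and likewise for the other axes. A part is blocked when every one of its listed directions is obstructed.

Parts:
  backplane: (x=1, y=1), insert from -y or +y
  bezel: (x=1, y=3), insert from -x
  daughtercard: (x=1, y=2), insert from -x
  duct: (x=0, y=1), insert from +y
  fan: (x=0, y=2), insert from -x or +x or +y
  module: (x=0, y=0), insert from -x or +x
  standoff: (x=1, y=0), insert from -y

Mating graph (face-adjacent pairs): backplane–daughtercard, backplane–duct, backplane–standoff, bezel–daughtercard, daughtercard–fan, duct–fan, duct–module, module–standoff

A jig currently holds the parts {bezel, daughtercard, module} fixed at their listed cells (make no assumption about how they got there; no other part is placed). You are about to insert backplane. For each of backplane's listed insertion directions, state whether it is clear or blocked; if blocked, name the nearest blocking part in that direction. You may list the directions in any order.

-y: ray from backplane(1, 1) has no placed part ⇒ clear
+y: nearest on ray is daughtercard@(1, 2) ⇒ blocked

+y: blocked by daughtercard; -y: clear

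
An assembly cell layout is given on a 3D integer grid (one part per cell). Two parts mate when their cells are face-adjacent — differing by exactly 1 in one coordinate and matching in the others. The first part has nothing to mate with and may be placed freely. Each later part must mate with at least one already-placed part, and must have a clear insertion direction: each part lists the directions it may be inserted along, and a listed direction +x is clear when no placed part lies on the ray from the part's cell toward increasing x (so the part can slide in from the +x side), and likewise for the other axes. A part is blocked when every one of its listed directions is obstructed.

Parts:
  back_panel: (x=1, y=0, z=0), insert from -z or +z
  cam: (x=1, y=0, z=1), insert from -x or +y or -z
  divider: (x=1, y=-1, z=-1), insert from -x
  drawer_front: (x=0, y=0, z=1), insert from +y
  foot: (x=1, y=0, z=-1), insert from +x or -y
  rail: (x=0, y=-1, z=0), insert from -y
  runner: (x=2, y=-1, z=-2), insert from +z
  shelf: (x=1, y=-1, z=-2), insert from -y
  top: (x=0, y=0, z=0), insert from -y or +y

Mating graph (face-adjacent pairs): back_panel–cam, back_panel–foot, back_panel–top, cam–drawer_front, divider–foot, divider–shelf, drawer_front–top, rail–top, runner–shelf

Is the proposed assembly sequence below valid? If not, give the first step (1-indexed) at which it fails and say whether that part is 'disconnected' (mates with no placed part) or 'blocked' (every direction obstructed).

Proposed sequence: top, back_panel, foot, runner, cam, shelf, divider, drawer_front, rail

Invalid at step 4 (disconnected)

1. top@(0, 0, 0) [-y clear] — {top}
2. back_panel@(1, 0, 0) [-z clear] — {back_panel, top}
3. foot@(1, 0, -1) [+x clear] — {back_panel, foot, top}
4. runner@(2, -1, -2) — no placed neighbour ⇒ disconnected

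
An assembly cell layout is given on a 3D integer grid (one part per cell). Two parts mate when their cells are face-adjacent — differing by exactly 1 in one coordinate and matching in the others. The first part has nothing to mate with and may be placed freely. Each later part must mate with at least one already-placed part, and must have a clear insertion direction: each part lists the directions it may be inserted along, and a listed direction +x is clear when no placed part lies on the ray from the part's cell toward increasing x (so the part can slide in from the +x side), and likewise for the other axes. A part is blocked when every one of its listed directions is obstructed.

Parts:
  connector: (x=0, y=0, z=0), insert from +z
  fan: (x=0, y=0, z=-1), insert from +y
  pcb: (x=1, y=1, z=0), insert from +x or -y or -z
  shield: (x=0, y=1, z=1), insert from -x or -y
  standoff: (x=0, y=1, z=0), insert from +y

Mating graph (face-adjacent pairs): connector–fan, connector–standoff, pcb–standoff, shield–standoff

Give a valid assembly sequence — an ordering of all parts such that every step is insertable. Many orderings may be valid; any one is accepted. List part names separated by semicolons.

1. fan@(0, 0, -1) [+y clear] — {fan}
2. connector@(0, 0, 0) [+z clear] — {connector, fan}
3. standoff@(0, 1, 0) [+y clear] — {connector, fan, standoff}
4. shield@(0, 1, 1) [-x clear] — {connector, fan, shield, standoff}
5. pcb@(1, 1, 0) [+x clear] — {connector, fan, pcb, shield, standoff}

fan; connector; standoff; shield; pcb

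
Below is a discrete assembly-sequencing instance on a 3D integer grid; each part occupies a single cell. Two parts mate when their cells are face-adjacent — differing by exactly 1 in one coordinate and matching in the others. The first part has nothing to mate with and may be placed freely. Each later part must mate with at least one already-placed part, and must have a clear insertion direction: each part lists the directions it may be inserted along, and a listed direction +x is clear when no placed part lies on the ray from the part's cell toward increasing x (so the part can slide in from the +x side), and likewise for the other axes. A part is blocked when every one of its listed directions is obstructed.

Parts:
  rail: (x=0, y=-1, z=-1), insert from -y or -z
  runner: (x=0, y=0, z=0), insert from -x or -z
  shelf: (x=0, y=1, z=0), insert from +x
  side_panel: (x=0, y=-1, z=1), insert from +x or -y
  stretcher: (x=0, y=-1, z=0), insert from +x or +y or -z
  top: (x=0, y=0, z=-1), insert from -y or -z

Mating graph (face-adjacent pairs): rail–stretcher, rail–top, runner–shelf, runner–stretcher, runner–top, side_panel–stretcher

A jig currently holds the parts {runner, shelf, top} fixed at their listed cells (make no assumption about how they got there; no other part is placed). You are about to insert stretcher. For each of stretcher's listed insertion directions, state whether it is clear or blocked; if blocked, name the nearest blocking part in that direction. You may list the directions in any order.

+x: ray from stretcher(0, -1, 0) has no placed part ⇒ clear
+y: nearest on ray is runner@(0, 0, 0) ⇒ blocked
-z: ray from stretcher(0, -1, 0) has no placed part ⇒ clear

+x: clear; +y: blocked by runner; -z: clear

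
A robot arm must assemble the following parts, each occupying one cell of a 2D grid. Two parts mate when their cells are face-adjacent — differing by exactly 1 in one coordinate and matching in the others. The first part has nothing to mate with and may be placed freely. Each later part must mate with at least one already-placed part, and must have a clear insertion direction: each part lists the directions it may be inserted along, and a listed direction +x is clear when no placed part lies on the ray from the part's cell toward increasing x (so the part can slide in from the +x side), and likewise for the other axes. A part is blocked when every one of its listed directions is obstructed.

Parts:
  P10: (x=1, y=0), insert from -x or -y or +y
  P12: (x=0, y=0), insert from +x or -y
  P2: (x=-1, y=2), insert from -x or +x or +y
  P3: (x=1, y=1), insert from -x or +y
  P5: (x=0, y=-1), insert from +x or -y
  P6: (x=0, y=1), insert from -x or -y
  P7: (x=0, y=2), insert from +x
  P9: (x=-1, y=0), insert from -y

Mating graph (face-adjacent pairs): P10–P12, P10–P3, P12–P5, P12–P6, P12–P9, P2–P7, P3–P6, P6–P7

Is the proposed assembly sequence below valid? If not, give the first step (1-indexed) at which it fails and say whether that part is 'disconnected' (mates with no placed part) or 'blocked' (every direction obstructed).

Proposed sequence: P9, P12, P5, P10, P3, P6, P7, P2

1. P9@(-1, 0) [-y clear] — {P9}
2. P12@(0, 0) [+x clear] — {P12, P9}
3. P5@(0, -1) [+x clear] — {P12, P5, P9}
4. P10@(1, 0) [-y clear] — {P10, P12, P5, P9}
5. P3@(1, 1) [-x clear] — {P10, P12, P3, P5, P9}
6. P6@(0, 1) [-x clear] — {P10, P12, P3, P5, P6, P9}
7. P7@(0, 2) [+x clear] — {P10, P12, P3, P5, P6, P7, P9}
8. P2@(-1, 2) [-x clear] — {P10, P12, P2, P3, P5, P6, P7, P9}

Valid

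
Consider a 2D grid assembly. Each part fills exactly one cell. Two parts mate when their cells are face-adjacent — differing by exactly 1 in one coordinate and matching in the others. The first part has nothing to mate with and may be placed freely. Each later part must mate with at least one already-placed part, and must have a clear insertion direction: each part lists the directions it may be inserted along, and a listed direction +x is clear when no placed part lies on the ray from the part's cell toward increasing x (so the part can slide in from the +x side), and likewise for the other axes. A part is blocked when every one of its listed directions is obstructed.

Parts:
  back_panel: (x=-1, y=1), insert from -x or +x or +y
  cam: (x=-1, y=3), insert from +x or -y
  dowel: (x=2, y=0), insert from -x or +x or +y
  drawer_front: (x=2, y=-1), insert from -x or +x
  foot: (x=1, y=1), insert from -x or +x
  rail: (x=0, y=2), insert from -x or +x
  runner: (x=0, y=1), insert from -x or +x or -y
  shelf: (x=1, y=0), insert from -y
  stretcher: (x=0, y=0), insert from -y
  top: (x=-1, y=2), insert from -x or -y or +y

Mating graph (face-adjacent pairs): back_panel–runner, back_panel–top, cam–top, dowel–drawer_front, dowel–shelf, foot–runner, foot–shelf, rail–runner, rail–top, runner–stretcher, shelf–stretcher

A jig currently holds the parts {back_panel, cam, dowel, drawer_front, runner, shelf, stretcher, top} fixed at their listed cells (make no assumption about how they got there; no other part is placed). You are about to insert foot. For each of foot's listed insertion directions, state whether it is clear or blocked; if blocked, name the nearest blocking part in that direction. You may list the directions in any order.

+x: clear; -x: blocked by runner

-x: nearest on ray is runner@(0, 1) ⇒ blocked
+x: ray from foot(1, 1) has no placed part ⇒ clear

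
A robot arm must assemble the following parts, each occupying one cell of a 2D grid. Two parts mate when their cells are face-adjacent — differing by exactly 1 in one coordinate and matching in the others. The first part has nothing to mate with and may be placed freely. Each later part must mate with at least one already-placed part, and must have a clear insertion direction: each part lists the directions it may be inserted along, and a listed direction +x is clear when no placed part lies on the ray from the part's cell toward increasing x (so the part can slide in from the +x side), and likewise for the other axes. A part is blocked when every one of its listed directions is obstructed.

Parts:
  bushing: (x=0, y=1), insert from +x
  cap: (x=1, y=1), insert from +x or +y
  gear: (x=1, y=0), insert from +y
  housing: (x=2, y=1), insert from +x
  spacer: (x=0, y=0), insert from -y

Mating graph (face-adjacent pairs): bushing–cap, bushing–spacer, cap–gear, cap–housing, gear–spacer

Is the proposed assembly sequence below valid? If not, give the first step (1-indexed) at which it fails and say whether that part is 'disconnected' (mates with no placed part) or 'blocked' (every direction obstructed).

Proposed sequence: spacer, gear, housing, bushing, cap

Invalid at step 3 (disconnected)

1. spacer@(0, 0) [-y clear] — {spacer}
2. gear@(1, 0) [+y clear] — {gear, spacer}
3. housing@(2, 1) — no placed neighbour ⇒ disconnected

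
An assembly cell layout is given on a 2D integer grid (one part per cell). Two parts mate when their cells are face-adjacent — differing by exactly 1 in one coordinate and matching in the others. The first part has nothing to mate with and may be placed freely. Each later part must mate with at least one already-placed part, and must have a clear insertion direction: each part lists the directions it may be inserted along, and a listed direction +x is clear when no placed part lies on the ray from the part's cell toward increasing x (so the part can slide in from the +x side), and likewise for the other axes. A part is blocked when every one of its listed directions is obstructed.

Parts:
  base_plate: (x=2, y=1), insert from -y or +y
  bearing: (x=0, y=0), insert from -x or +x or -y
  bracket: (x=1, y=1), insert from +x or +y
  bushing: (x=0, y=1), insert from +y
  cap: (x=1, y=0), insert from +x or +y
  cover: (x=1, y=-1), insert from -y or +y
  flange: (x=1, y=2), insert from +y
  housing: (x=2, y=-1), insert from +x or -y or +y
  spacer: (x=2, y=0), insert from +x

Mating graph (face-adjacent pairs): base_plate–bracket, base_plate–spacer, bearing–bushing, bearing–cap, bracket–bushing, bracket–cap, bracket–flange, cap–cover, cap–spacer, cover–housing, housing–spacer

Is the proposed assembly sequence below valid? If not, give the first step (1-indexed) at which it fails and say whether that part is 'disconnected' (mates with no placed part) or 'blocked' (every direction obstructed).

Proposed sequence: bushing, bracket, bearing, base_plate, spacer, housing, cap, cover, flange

Invalid at step 7 (blocked)

1. bushing@(0, 1) [+y clear] — {bushing}
2. bracket@(1, 1) [+x clear] — {bracket, bushing}
3. bearing@(0, 0) [-x clear] — {bearing, bracket, bushing}
4. base_plate@(2, 1) [-y clear] — {base_plate, bearing, bracket, bushing}
5. spacer@(2, 0) [+x clear] — {base_plate, bearing, bracket, bushing, spacer}
6. housing@(2, -1) [+x clear] — {base_plate, bearing, bracket, bushing, housing, spacer}
7. cap@(1, 0) — +x/+y all obstructed ⇒ blocked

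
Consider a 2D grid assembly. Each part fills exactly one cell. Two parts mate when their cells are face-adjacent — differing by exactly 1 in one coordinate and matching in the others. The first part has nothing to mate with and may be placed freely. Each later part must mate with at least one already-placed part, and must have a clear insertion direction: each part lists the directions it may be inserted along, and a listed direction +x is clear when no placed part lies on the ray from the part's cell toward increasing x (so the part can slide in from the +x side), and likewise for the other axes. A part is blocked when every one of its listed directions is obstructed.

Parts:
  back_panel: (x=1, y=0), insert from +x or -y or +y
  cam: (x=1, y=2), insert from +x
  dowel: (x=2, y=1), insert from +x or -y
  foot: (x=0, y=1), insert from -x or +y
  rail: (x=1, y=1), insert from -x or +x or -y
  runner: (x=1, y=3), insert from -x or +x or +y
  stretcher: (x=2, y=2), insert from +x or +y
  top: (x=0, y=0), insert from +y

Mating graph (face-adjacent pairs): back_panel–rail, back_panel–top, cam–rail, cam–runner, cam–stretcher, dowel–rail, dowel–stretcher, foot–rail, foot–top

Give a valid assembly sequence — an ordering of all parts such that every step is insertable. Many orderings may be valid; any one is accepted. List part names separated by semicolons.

runner; cam; rail; dowel; stretcher; back_panel; top; foot

1. runner@(1, 3) [-x clear] — {runner}
2. cam@(1, 2) [+x clear] — {cam, runner}
3. rail@(1, 1) [-x clear] — {cam, rail, runner}
4. dowel@(2, 1) [+x clear] — {cam, dowel, rail, runner}
5. stretcher@(2, 2) [+x clear] — {cam, dowel, rail, runner, stretcher}
6. back_panel@(1, 0) [+x clear] — {back_panel, cam, dowel, rail, runner, stretcher}
7. top@(0, 0) [+y clear] — {back_panel, cam, dowel, rail, runner, stretcher, top}
8. foot@(0, 1) [-x clear] — {back_panel, cam, dowel, foot, rail, runner, stretcher, top}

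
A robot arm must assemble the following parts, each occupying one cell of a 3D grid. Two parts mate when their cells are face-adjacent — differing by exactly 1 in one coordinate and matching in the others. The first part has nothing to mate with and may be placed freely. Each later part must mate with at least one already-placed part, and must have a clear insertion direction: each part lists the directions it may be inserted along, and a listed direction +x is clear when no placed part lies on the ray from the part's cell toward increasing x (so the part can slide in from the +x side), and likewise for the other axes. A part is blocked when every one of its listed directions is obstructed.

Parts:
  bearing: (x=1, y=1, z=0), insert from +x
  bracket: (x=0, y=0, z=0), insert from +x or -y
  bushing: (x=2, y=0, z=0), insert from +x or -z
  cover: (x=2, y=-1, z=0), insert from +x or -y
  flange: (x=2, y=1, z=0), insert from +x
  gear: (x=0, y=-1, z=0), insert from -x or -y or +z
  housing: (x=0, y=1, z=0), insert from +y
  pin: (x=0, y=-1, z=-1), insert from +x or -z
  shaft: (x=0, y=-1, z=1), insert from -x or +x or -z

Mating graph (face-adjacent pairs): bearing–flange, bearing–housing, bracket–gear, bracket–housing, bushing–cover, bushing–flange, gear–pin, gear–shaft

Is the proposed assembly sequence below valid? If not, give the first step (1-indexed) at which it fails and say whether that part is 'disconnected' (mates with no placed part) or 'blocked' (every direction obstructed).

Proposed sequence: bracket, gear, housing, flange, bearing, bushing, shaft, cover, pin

Invalid at step 4 (disconnected)

1. bracket@(0, 0, 0) [+x clear] — {bracket}
2. gear@(0, -1, 0) [-x clear] — {bracket, gear}
3. housing@(0, 1, 0) [+y clear] — {bracket, gear, housing}
4. flange@(2, 1, 0) — no placed neighbour ⇒ disconnected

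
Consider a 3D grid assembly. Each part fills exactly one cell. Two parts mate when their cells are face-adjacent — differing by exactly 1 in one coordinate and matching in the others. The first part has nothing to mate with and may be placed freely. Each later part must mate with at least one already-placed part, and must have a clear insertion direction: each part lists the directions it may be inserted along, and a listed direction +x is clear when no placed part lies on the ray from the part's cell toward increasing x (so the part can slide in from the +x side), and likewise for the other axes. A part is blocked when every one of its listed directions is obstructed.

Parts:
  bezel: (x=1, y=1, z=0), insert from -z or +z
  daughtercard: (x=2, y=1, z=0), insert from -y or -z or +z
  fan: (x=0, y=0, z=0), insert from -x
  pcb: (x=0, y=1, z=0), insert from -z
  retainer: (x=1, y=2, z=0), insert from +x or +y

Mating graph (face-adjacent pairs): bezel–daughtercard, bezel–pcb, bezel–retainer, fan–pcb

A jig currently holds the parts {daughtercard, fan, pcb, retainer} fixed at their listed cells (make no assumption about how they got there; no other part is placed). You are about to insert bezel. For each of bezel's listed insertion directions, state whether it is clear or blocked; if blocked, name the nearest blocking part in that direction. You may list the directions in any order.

-z: ray from bezel(1, 1, 0) has no placed part ⇒ clear
+z: ray from bezel(1, 1, 0) has no placed part ⇒ clear

+z: clear; -z: clear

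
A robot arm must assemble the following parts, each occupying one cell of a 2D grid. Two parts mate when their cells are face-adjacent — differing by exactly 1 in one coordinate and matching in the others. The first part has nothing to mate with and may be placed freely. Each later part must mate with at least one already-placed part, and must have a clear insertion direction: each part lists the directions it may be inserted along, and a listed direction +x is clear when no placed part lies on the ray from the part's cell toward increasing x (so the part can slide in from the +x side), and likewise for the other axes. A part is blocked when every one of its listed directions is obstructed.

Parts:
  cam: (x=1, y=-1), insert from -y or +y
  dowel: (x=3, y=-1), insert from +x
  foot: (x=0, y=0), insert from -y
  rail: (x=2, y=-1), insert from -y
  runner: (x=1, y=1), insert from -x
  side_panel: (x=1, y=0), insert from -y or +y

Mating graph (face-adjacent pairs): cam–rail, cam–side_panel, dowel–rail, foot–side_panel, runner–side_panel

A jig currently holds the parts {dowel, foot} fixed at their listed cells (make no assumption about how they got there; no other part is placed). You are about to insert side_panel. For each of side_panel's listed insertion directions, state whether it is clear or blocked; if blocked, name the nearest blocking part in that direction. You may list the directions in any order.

+y: clear; -y: clear

-y: ray from side_panel(1, 0) has no placed part ⇒ clear
+y: ray from side_panel(1, 0) has no placed part ⇒ clear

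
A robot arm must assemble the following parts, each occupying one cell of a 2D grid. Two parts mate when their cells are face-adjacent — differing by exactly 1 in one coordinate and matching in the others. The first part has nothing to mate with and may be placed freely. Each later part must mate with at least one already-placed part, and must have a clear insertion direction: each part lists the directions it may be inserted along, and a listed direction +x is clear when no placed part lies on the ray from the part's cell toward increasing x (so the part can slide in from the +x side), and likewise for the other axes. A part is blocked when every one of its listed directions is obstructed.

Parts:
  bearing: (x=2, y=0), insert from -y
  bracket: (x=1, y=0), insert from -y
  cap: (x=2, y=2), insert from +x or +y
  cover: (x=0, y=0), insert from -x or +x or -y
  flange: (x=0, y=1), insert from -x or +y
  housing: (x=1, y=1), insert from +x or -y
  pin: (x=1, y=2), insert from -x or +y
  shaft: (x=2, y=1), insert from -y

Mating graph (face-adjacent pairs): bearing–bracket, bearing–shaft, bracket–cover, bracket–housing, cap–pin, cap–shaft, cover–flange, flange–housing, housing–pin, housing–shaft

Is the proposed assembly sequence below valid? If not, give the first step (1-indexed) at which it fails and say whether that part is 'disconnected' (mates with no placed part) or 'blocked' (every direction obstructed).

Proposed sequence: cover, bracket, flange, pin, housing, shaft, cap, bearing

1. cover@(0, 0) [-x clear] — {cover}
2. bracket@(1, 0) [-y clear] — {bracket, cover}
3. flange@(0, 1) [-x clear] — {bracket, cover, flange}
4. pin@(1, 2) — no placed neighbour ⇒ disconnected

Invalid at step 4 (disconnected)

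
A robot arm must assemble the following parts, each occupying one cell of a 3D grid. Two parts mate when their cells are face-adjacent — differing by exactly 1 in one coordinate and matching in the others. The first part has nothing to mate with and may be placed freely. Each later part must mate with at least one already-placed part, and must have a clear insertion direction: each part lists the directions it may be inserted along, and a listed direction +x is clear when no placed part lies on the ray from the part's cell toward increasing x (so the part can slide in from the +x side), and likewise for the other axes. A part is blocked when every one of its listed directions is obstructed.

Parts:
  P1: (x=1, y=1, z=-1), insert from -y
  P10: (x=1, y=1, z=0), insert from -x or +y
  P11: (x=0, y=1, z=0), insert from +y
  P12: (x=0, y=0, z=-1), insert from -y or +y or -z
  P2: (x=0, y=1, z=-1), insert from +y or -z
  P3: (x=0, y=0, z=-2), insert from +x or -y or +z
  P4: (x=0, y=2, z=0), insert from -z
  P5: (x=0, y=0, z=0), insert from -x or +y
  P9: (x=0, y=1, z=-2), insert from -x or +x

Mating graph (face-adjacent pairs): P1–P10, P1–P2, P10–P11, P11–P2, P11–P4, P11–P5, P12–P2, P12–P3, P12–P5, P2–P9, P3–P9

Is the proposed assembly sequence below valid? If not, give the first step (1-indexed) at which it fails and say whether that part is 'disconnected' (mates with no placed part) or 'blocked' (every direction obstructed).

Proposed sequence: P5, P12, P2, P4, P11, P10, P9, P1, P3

1. P5@(0, 0, 0) [-x clear] — {P5}
2. P12@(0, 0, -1) [-y clear] — {P12, P5}
3. P2@(0, 1, -1) [+y clear] — {P12, P2, P5}
4. P4@(0, 2, 0) — no placed neighbour ⇒ disconnected

Invalid at step 4 (disconnected)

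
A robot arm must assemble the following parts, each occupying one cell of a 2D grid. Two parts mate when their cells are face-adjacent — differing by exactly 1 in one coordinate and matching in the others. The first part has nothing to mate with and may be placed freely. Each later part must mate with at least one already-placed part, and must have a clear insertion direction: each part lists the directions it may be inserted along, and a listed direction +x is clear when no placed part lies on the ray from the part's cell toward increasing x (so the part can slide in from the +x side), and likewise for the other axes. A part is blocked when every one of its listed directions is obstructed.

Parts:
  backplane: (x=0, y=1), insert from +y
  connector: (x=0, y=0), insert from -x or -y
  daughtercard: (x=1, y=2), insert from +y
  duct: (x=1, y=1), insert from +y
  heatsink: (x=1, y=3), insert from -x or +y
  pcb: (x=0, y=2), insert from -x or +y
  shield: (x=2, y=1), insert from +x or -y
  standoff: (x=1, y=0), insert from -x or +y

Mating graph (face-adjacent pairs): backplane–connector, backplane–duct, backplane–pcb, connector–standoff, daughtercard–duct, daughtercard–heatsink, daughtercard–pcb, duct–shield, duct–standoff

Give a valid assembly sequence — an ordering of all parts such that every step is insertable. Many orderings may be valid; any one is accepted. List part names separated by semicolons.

1. shield@(2, 1) [+x clear] — {shield}
2. duct@(1, 1) [+y clear] — {duct, shield}
3. daughtercard@(1, 2) [+y clear] — {daughtercard, duct, shield}
4. heatsink@(1, 3) [-x clear] — {daughtercard, duct, heatsink, shield}
5. backplane@(0, 1) [+y clear] — {backplane, daughtercard, duct, heatsink, shield}
6. pcb@(0, 2) [-x clear] — {backplane, daughtercard, duct, heatsink, pcb, shield}
7. standoff@(1, 0) [-x clear] — {backplane, daughtercard, duct, heatsink, pcb, shield, standoff}
8. connector@(0, 0) [-x clear] — {backplane, connector, daughtercard, duct, heatsink, pcb, shield, standoff}

shield; duct; daughtercard; heatsink; backplane; pcb; standoff; connector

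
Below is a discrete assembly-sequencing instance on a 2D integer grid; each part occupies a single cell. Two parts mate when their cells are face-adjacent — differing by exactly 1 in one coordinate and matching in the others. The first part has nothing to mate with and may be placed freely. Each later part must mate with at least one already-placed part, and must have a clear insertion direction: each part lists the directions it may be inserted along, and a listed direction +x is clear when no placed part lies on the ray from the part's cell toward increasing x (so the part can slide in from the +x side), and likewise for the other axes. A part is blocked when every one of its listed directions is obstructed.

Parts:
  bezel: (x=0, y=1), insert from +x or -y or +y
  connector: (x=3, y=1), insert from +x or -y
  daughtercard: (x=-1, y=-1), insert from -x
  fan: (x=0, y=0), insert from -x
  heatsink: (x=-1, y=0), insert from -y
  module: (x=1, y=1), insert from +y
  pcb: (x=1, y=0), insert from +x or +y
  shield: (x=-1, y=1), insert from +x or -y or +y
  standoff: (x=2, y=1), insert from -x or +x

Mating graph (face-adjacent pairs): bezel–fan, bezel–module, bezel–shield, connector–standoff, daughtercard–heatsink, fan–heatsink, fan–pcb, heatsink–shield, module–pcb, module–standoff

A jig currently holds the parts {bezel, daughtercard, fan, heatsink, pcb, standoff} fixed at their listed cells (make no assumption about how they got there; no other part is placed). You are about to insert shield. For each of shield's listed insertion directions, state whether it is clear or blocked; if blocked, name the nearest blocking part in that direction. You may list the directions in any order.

+x: nearest on ray is bezel@(0, 1) ⇒ blocked
-y: nearest on ray is heatsink@(-1, 0) ⇒ blocked
+y: ray from shield(-1, 1) has no placed part ⇒ clear

+x: blocked by bezel; +y: clear; -y: blocked by heatsink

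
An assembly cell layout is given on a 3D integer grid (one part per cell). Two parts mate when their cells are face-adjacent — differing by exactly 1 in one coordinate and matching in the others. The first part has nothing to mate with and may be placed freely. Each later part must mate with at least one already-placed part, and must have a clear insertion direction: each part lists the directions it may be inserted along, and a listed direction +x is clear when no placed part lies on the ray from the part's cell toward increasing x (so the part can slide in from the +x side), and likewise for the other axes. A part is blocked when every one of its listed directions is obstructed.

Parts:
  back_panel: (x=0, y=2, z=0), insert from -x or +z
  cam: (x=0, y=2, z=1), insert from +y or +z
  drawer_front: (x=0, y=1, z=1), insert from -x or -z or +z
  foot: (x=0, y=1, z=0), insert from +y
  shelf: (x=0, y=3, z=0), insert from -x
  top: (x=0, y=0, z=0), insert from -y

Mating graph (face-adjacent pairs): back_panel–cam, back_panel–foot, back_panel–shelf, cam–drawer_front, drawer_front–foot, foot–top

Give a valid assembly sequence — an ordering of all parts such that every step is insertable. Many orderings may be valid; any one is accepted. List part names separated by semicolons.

cam; drawer_front; foot; back_panel; shelf; top

1. cam@(0, 2, 1) [+y clear] — {cam}
2. drawer_front@(0, 1, 1) [-x clear] — {cam, drawer_front}
3. foot@(0, 1, 0) [+y clear] — {cam, drawer_front, foot}
4. back_panel@(0, 2, 0) [-x clear] — {back_panel, cam, drawer_front, foot}
5. shelf@(0, 3, 0) [-x clear] — {back_panel, cam, drawer_front, foot, shelf}
6. top@(0, 0, 0) [-y clear] — {back_panel, cam, drawer_front, foot, shelf, top}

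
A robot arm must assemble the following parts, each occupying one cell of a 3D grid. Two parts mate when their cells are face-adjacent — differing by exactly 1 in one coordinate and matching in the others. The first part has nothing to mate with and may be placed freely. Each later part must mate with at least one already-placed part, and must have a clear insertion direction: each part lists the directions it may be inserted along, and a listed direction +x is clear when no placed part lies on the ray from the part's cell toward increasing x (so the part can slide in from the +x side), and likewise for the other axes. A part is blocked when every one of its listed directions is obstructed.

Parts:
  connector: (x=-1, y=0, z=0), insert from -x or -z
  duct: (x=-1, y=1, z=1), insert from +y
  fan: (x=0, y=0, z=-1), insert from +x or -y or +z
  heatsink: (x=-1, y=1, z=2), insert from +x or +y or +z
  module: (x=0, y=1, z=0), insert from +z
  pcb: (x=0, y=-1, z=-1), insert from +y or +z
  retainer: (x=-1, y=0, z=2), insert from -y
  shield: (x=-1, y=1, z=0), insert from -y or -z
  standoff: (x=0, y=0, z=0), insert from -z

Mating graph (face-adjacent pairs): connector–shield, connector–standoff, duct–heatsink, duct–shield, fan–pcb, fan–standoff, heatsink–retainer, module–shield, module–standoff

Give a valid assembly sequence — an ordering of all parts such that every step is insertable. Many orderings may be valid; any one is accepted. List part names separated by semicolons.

retainer; heatsink; duct; shield; connector; standoff; fan; pcb; module

1. retainer@(-1, 0, 2) [-y clear] — {retainer}
2. heatsink@(-1, 1, 2) [+x clear] — {heatsink, retainer}
3. duct@(-1, 1, 1) [+y clear] — {duct, heatsink, retainer}
4. shield@(-1, 1, 0) [-y clear] — {duct, heatsink, retainer, shield}
5. connector@(-1, 0, 0) [-x clear] — {connector, duct, heatsink, retainer, shield}
6. standoff@(0, 0, 0) [-z clear] — {connector, duct, heatsink, retainer, shield, standoff}
7. fan@(0, 0, -1) [+x clear] — {connector, duct, fan, heatsink, retainer, shield, standoff}
8. pcb@(0, -1, -1) [+z clear] — {connector, duct, fan, heatsink, pcb, retainer, shield, standoff}
9. module@(0, 1, 0) [+z clear] — {connector, duct, fan, heatsink, module, pcb, retainer, shield, standoff}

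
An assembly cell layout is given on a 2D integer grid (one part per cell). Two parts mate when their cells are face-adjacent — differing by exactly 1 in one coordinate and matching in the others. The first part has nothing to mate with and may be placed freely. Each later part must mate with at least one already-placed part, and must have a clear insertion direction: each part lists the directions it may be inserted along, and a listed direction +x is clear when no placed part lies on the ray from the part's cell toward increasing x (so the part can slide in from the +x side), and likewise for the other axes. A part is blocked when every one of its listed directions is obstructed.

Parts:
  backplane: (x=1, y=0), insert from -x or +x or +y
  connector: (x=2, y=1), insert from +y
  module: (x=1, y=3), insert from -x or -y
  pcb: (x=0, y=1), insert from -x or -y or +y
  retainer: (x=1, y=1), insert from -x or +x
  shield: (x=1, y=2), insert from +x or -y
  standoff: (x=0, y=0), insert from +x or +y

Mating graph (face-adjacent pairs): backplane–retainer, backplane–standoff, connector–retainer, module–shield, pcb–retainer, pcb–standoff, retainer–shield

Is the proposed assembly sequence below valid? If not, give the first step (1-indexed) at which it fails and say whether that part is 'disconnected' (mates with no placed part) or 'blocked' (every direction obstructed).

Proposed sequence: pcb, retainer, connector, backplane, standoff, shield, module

Invalid at step 5 (blocked)

1. pcb@(0, 1) [-x clear] — {pcb}
2. retainer@(1, 1) [+x clear] — {pcb, retainer}
3. connector@(2, 1) [+y clear] — {connector, pcb, retainer}
4. backplane@(1, 0) [-x clear] — {backplane, connector, pcb, retainer}
5. standoff@(0, 0) — +x/+y all obstructed ⇒ blocked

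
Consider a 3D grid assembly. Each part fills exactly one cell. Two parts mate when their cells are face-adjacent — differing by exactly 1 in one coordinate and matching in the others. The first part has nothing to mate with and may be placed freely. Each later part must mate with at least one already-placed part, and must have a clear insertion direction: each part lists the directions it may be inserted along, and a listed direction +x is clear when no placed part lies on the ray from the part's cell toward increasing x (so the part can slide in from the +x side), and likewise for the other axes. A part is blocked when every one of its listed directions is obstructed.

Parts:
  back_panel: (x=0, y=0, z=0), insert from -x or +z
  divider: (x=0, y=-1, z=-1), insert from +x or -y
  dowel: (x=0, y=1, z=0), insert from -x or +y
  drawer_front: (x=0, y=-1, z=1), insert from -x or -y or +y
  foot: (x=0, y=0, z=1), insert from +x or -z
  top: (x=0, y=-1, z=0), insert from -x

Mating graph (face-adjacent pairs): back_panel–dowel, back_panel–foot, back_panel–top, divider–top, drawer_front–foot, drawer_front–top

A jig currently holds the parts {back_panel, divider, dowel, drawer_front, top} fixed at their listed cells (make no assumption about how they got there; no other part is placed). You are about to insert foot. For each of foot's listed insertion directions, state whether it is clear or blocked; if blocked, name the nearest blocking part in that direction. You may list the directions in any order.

+x: clear; -z: blocked by back_panel

+x: ray from foot(0, 0, 1) has no placed part ⇒ clear
-z: nearest on ray is back_panel@(0, 0, 0) ⇒ blocked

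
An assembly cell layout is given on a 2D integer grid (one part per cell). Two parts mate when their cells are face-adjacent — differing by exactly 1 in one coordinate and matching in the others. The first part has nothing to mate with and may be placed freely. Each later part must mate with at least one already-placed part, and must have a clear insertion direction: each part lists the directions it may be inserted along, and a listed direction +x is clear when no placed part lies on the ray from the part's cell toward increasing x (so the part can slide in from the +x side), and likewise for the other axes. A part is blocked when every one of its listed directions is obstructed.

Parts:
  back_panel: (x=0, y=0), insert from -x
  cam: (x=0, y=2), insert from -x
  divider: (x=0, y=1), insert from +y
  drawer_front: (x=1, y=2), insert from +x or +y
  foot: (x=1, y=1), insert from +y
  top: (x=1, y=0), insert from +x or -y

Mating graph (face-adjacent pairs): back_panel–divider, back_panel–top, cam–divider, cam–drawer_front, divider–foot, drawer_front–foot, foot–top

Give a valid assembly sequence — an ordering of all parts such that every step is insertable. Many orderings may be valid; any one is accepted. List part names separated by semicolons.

top; foot; divider; cam; back_panel; drawer_front

1. top@(1, 0) [+x clear] — {top}
2. foot@(1, 1) [+y clear] — {foot, top}
3. divider@(0, 1) [+y clear] — {divider, foot, top}
4. cam@(0, 2) [-x clear] — {cam, divider, foot, top}
5. back_panel@(0, 0) [-x clear] — {back_panel, cam, divider, foot, top}
6. drawer_front@(1, 2) [+x clear] — {back_panel, cam, divider, drawer_front, foot, top}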